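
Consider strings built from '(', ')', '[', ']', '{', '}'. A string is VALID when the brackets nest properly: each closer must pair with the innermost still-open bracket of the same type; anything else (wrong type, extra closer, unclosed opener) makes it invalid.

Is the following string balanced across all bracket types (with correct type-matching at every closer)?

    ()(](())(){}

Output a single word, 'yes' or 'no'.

Answer: no

Derivation:
pos 0: push '('; stack = (
pos 1: ')' matches '('; pop; stack = (empty)
pos 2: push '('; stack = (
pos 3: saw closer ']' but top of stack is '(' (expected ')') → INVALID
Verdict: type mismatch at position 3: ']' closes '(' → no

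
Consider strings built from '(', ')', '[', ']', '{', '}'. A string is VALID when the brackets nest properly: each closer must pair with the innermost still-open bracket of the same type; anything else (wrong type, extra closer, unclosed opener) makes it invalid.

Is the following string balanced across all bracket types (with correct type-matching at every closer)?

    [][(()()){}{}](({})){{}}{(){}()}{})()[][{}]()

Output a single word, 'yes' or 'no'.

pos 0: push '['; stack = [
pos 1: ']' matches '['; pop; stack = (empty)
pos 2: push '['; stack = [
pos 3: push '('; stack = [(
pos 4: push '('; stack = [((
pos 5: ')' matches '('; pop; stack = [(
pos 6: push '('; stack = [((
pos 7: ')' matches '('; pop; stack = [(
pos 8: ')' matches '('; pop; stack = [
pos 9: push '{'; stack = [{
pos 10: '}' matches '{'; pop; stack = [
pos 11: push '{'; stack = [{
pos 12: '}' matches '{'; pop; stack = [
pos 13: ']' matches '['; pop; stack = (empty)
pos 14: push '('; stack = (
pos 15: push '('; stack = ((
pos 16: push '{'; stack = (({
pos 17: '}' matches '{'; pop; stack = ((
pos 18: ')' matches '('; pop; stack = (
pos 19: ')' matches '('; pop; stack = (empty)
pos 20: push '{'; stack = {
pos 21: push '{'; stack = {{
pos 22: '}' matches '{'; pop; stack = {
pos 23: '}' matches '{'; pop; stack = (empty)
pos 24: push '{'; stack = {
pos 25: push '('; stack = {(
pos 26: ')' matches '('; pop; stack = {
pos 27: push '{'; stack = {{
pos 28: '}' matches '{'; pop; stack = {
pos 29: push '('; stack = {(
pos 30: ')' matches '('; pop; stack = {
pos 31: '}' matches '{'; pop; stack = (empty)
pos 32: push '{'; stack = {
pos 33: '}' matches '{'; pop; stack = (empty)
pos 34: saw closer ')' but stack is empty → INVALID
Verdict: unmatched closer ')' at position 34 → no

Answer: no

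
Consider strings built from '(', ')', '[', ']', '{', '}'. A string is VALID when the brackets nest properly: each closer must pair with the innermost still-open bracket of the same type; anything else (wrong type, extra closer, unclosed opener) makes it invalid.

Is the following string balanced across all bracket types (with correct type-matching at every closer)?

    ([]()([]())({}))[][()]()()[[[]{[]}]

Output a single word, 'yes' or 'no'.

Answer: no

Derivation:
pos 0: push '('; stack = (
pos 1: push '['; stack = ([
pos 2: ']' matches '['; pop; stack = (
pos 3: push '('; stack = ((
pos 4: ')' matches '('; pop; stack = (
pos 5: push '('; stack = ((
pos 6: push '['; stack = (([
pos 7: ']' matches '['; pop; stack = ((
pos 8: push '('; stack = (((
pos 9: ')' matches '('; pop; stack = ((
pos 10: ')' matches '('; pop; stack = (
pos 11: push '('; stack = ((
pos 12: push '{'; stack = (({
pos 13: '}' matches '{'; pop; stack = ((
pos 14: ')' matches '('; pop; stack = (
pos 15: ')' matches '('; pop; stack = (empty)
pos 16: push '['; stack = [
pos 17: ']' matches '['; pop; stack = (empty)
pos 18: push '['; stack = [
pos 19: push '('; stack = [(
pos 20: ')' matches '('; pop; stack = [
pos 21: ']' matches '['; pop; stack = (empty)
pos 22: push '('; stack = (
pos 23: ')' matches '('; pop; stack = (empty)
pos 24: push '('; stack = (
pos 25: ')' matches '('; pop; stack = (empty)
pos 26: push '['; stack = [
pos 27: push '['; stack = [[
pos 28: push '['; stack = [[[
pos 29: ']' matches '['; pop; stack = [[
pos 30: push '{'; stack = [[{
pos 31: push '['; stack = [[{[
pos 32: ']' matches '['; pop; stack = [[{
pos 33: '}' matches '{'; pop; stack = [[
pos 34: ']' matches '['; pop; stack = [
end: stack still non-empty ([) → INVALID
Verdict: unclosed openers at end: [ → no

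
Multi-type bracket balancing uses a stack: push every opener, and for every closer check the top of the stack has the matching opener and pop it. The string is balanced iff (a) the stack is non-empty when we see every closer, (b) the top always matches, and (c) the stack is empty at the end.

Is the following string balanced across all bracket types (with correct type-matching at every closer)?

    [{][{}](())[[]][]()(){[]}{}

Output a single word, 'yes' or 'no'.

pos 0: push '['; stack = [
pos 1: push '{'; stack = [{
pos 2: saw closer ']' but top of stack is '{' (expected '}') → INVALID
Verdict: type mismatch at position 2: ']' closes '{' → no

Answer: no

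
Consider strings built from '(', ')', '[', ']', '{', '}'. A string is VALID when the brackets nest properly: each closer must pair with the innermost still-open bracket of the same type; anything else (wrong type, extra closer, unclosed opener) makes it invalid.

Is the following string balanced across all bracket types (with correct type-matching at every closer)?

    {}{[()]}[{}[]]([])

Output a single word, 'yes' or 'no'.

Answer: yes

Derivation:
pos 0: push '{'; stack = {
pos 1: '}' matches '{'; pop; stack = (empty)
pos 2: push '{'; stack = {
pos 3: push '['; stack = {[
pos 4: push '('; stack = {[(
pos 5: ')' matches '('; pop; stack = {[
pos 6: ']' matches '['; pop; stack = {
pos 7: '}' matches '{'; pop; stack = (empty)
pos 8: push '['; stack = [
pos 9: push '{'; stack = [{
pos 10: '}' matches '{'; pop; stack = [
pos 11: push '['; stack = [[
pos 12: ']' matches '['; pop; stack = [
pos 13: ']' matches '['; pop; stack = (empty)
pos 14: push '('; stack = (
pos 15: push '['; stack = ([
pos 16: ']' matches '['; pop; stack = (
pos 17: ')' matches '('; pop; stack = (empty)
end: stack empty → VALID
Verdict: properly nested → yes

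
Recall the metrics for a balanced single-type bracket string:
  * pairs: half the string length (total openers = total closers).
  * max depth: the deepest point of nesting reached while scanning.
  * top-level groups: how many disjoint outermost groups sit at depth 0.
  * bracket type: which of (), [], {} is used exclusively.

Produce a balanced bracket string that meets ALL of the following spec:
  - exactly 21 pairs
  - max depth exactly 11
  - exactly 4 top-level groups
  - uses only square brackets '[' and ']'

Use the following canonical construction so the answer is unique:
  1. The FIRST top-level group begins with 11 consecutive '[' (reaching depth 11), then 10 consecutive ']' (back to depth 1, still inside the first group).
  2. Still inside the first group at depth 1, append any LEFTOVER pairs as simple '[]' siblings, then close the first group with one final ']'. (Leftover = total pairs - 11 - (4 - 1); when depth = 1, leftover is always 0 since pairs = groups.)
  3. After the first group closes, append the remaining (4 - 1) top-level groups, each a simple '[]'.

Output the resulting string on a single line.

Answer: [[[[[[[[[[[]]]]]]]]]][][][][][][][]][][][]

Derivation:
Spec: pairs=21 depth=11 groups=4
Leftover pairs = 21 - 11 - (4-1) = 7
First group: deep chain of depth 11 + 7 sibling pairs
Remaining 3 groups: simple '[]' each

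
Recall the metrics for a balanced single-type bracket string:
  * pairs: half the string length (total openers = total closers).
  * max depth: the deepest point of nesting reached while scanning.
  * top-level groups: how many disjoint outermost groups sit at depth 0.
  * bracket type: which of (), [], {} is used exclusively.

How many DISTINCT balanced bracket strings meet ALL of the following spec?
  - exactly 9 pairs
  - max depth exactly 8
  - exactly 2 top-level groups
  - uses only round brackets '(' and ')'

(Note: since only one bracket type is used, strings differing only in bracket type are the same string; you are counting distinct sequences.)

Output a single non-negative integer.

Spec: pairs=9 depth=8 groups=2
Count(depth <= 8) = 1430
Count(depth <= 7) = 1428
Count(depth == 8) = 1430 - 1428 = 2

Answer: 2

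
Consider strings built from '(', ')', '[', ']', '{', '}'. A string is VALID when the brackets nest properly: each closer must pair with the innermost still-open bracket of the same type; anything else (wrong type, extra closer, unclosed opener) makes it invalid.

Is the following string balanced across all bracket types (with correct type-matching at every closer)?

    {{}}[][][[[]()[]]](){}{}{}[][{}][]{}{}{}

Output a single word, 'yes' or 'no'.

Answer: yes

Derivation:
pos 0: push '{'; stack = {
pos 1: push '{'; stack = {{
pos 2: '}' matches '{'; pop; stack = {
pos 3: '}' matches '{'; pop; stack = (empty)
pos 4: push '['; stack = [
pos 5: ']' matches '['; pop; stack = (empty)
pos 6: push '['; stack = [
pos 7: ']' matches '['; pop; stack = (empty)
pos 8: push '['; stack = [
pos 9: push '['; stack = [[
pos 10: push '['; stack = [[[
pos 11: ']' matches '['; pop; stack = [[
pos 12: push '('; stack = [[(
pos 13: ')' matches '('; pop; stack = [[
pos 14: push '['; stack = [[[
pos 15: ']' matches '['; pop; stack = [[
pos 16: ']' matches '['; pop; stack = [
pos 17: ']' matches '['; pop; stack = (empty)
pos 18: push '('; stack = (
pos 19: ')' matches '('; pop; stack = (empty)
pos 20: push '{'; stack = {
pos 21: '}' matches '{'; pop; stack = (empty)
pos 22: push '{'; stack = {
pos 23: '}' matches '{'; pop; stack = (empty)
pos 24: push '{'; stack = {
pos 25: '}' matches '{'; pop; stack = (empty)
pos 26: push '['; stack = [
pos 27: ']' matches '['; pop; stack = (empty)
pos 28: push '['; stack = [
pos 29: push '{'; stack = [{
pos 30: '}' matches '{'; pop; stack = [
pos 31: ']' matches '['; pop; stack = (empty)
pos 32: push '['; stack = [
pos 33: ']' matches '['; pop; stack = (empty)
pos 34: push '{'; stack = {
pos 35: '}' matches '{'; pop; stack = (empty)
pos 36: push '{'; stack = {
pos 37: '}' matches '{'; pop; stack = (empty)
pos 38: push '{'; stack = {
pos 39: '}' matches '{'; pop; stack = (empty)
end: stack empty → VALID
Verdict: properly nested → yes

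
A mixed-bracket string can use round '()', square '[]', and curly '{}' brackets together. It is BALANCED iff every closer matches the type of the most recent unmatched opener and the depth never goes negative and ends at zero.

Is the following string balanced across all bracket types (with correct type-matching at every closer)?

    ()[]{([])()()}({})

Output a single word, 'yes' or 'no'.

pos 0: push '('; stack = (
pos 1: ')' matches '('; pop; stack = (empty)
pos 2: push '['; stack = [
pos 3: ']' matches '['; pop; stack = (empty)
pos 4: push '{'; stack = {
pos 5: push '('; stack = {(
pos 6: push '['; stack = {([
pos 7: ']' matches '['; pop; stack = {(
pos 8: ')' matches '('; pop; stack = {
pos 9: push '('; stack = {(
pos 10: ')' matches '('; pop; stack = {
pos 11: push '('; stack = {(
pos 12: ')' matches '('; pop; stack = {
pos 13: '}' matches '{'; pop; stack = (empty)
pos 14: push '('; stack = (
pos 15: push '{'; stack = ({
pos 16: '}' matches '{'; pop; stack = (
pos 17: ')' matches '('; pop; stack = (empty)
end: stack empty → VALID
Verdict: properly nested → yes

Answer: yes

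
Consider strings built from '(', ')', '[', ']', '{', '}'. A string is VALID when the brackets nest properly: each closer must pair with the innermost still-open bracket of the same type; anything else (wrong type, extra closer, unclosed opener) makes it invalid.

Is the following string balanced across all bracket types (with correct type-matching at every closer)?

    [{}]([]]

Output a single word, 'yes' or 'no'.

Answer: no

Derivation:
pos 0: push '['; stack = [
pos 1: push '{'; stack = [{
pos 2: '}' matches '{'; pop; stack = [
pos 3: ']' matches '['; pop; stack = (empty)
pos 4: push '('; stack = (
pos 5: push '['; stack = ([
pos 6: ']' matches '['; pop; stack = (
pos 7: saw closer ']' but top of stack is '(' (expected ')') → INVALID
Verdict: type mismatch at position 7: ']' closes '(' → no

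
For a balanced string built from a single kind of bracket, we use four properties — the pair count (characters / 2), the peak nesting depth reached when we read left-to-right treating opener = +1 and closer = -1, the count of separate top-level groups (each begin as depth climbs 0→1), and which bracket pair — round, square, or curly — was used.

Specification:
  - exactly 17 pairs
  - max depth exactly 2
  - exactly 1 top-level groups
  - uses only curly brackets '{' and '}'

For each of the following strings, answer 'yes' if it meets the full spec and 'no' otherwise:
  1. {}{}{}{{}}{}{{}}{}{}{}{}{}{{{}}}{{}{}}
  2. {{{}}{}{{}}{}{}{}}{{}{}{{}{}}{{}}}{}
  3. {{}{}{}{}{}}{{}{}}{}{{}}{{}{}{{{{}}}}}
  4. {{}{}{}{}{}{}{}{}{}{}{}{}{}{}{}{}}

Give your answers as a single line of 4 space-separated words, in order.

Answer: no no no yes

Derivation:
String 1 '{}{}{}{{}}{}{{}}{}{}{}{}{}{{{}}}{{}{}}': depth seq [1 0 1 0 1 0 1 2 1 0 1 0 1 2 1 0 1 0 1 0 1 0 1 0 1 0 1 2 3 2 1 0 1 2 1 2 1 0]
  -> pairs=19 depth=3 groups=13 -> no
String 2 '{{{}}{}{{}}{}{}{}}{{}{}{{}{}}{{}}}{}': depth seq [1 2 3 2 1 2 1 2 3 2 1 2 1 2 1 2 1 0 1 2 1 2 1 2 3 2 3 2 1 2 3 2 1 0 1 0]
  -> pairs=18 depth=3 groups=3 -> no
String 3 '{{}{}{}{}{}}{{}{}}{}{{}}{{}{}{{{{}}}}}': depth seq [1 2 1 2 1 2 1 2 1 2 1 0 1 2 1 2 1 0 1 0 1 2 1 0 1 2 1 2 1 2 3 4 5 4 3 2 1 0]
  -> pairs=19 depth=5 groups=5 -> no
String 4 '{{}{}{}{}{}{}{}{}{}{}{}{}{}{}{}{}}': depth seq [1 2 1 2 1 2 1 2 1 2 1 2 1 2 1 2 1 2 1 2 1 2 1 2 1 2 1 2 1 2 1 2 1 0]
  -> pairs=17 depth=2 groups=1 -> yes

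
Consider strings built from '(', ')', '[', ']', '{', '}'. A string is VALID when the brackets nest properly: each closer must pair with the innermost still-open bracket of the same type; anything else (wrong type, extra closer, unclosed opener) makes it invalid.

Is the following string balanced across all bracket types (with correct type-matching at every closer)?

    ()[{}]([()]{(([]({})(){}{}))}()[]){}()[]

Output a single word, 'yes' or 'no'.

Answer: yes

Derivation:
pos 0: push '('; stack = (
pos 1: ')' matches '('; pop; stack = (empty)
pos 2: push '['; stack = [
pos 3: push '{'; stack = [{
pos 4: '}' matches '{'; pop; stack = [
pos 5: ']' matches '['; pop; stack = (empty)
pos 6: push '('; stack = (
pos 7: push '['; stack = ([
pos 8: push '('; stack = ([(
pos 9: ')' matches '('; pop; stack = ([
pos 10: ']' matches '['; pop; stack = (
pos 11: push '{'; stack = ({
pos 12: push '('; stack = ({(
pos 13: push '('; stack = ({((
pos 14: push '['; stack = ({(([
pos 15: ']' matches '['; pop; stack = ({((
pos 16: push '('; stack = ({(((
pos 17: push '{'; stack = ({((({
pos 18: '}' matches '{'; pop; stack = ({(((
pos 19: ')' matches '('; pop; stack = ({((
pos 20: push '('; stack = ({(((
pos 21: ')' matches '('; pop; stack = ({((
pos 22: push '{'; stack = ({(({
pos 23: '}' matches '{'; pop; stack = ({((
pos 24: push '{'; stack = ({(({
pos 25: '}' matches '{'; pop; stack = ({((
pos 26: ')' matches '('; pop; stack = ({(
pos 27: ')' matches '('; pop; stack = ({
pos 28: '}' matches '{'; pop; stack = (
pos 29: push '('; stack = ((
pos 30: ')' matches '('; pop; stack = (
pos 31: push '['; stack = ([
pos 32: ']' matches '['; pop; stack = (
pos 33: ')' matches '('; pop; stack = (empty)
pos 34: push '{'; stack = {
pos 35: '}' matches '{'; pop; stack = (empty)
pos 36: push '('; stack = (
pos 37: ')' matches '('; pop; stack = (empty)
pos 38: push '['; stack = [
pos 39: ']' matches '['; pop; stack = (empty)
end: stack empty → VALID
Verdict: properly nested → yes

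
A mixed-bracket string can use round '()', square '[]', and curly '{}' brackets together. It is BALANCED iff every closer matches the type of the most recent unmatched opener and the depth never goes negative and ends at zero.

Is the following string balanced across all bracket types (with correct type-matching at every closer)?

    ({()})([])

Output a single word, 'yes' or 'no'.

pos 0: push '('; stack = (
pos 1: push '{'; stack = ({
pos 2: push '('; stack = ({(
pos 3: ')' matches '('; pop; stack = ({
pos 4: '}' matches '{'; pop; stack = (
pos 5: ')' matches '('; pop; stack = (empty)
pos 6: push '('; stack = (
pos 7: push '['; stack = ([
pos 8: ']' matches '['; pop; stack = (
pos 9: ')' matches '('; pop; stack = (empty)
end: stack empty → VALID
Verdict: properly nested → yes

Answer: yes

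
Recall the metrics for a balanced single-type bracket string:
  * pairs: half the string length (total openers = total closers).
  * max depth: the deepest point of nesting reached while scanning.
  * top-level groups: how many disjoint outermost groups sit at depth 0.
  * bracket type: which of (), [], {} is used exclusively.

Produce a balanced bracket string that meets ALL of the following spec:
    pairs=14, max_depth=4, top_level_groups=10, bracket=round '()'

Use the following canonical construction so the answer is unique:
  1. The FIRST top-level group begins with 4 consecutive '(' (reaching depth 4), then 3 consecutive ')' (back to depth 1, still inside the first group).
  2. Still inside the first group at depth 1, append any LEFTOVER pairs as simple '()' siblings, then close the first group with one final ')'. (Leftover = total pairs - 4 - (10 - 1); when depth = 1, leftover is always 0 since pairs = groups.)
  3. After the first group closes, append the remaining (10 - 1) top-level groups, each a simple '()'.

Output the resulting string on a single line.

Spec: pairs=14 depth=4 groups=10
Leftover pairs = 14 - 4 - (10-1) = 1
First group: deep chain of depth 4 + 1 sibling pairs
Remaining 9 groups: simple '()' each

Answer: (((()))())()()()()()()()()()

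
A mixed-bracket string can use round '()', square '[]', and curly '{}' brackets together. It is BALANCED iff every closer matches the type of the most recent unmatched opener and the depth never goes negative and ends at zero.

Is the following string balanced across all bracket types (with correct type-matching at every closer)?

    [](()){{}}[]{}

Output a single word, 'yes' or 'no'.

Answer: yes

Derivation:
pos 0: push '['; stack = [
pos 1: ']' matches '['; pop; stack = (empty)
pos 2: push '('; stack = (
pos 3: push '('; stack = ((
pos 4: ')' matches '('; pop; stack = (
pos 5: ')' matches '('; pop; stack = (empty)
pos 6: push '{'; stack = {
pos 7: push '{'; stack = {{
pos 8: '}' matches '{'; pop; stack = {
pos 9: '}' matches '{'; pop; stack = (empty)
pos 10: push '['; stack = [
pos 11: ']' matches '['; pop; stack = (empty)
pos 12: push '{'; stack = {
pos 13: '}' matches '{'; pop; stack = (empty)
end: stack empty → VALID
Verdict: properly nested → yes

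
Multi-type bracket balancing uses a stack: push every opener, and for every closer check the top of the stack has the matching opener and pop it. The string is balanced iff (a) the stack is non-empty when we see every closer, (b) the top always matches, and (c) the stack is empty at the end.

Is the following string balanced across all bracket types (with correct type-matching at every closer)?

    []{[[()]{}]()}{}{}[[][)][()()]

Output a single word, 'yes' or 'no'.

Answer: no

Derivation:
pos 0: push '['; stack = [
pos 1: ']' matches '['; pop; stack = (empty)
pos 2: push '{'; stack = {
pos 3: push '['; stack = {[
pos 4: push '['; stack = {[[
pos 5: push '('; stack = {[[(
pos 6: ')' matches '('; pop; stack = {[[
pos 7: ']' matches '['; pop; stack = {[
pos 8: push '{'; stack = {[{
pos 9: '}' matches '{'; pop; stack = {[
pos 10: ']' matches '['; pop; stack = {
pos 11: push '('; stack = {(
pos 12: ')' matches '('; pop; stack = {
pos 13: '}' matches '{'; pop; stack = (empty)
pos 14: push '{'; stack = {
pos 15: '}' matches '{'; pop; stack = (empty)
pos 16: push '{'; stack = {
pos 17: '}' matches '{'; pop; stack = (empty)
pos 18: push '['; stack = [
pos 19: push '['; stack = [[
pos 20: ']' matches '['; pop; stack = [
pos 21: push '['; stack = [[
pos 22: saw closer ')' but top of stack is '[' (expected ']') → INVALID
Verdict: type mismatch at position 22: ')' closes '[' → no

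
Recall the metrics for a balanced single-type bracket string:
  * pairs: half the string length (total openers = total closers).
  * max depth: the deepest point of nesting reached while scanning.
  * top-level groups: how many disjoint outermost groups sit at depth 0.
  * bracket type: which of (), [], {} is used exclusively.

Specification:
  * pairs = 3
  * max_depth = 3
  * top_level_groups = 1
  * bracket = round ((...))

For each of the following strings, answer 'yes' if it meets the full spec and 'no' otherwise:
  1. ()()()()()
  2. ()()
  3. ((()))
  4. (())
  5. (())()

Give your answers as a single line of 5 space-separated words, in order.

Answer: no no yes no no

Derivation:
String 1 '()()()()()': depth seq [1 0 1 0 1 0 1 0 1 0]
  -> pairs=5 depth=1 groups=5 -> no
String 2 '()()': depth seq [1 0 1 0]
  -> pairs=2 depth=1 groups=2 -> no
String 3 '((()))': depth seq [1 2 3 2 1 0]
  -> pairs=3 depth=3 groups=1 -> yes
String 4 '(())': depth seq [1 2 1 0]
  -> pairs=2 depth=2 groups=1 -> no
String 5 '(())()': depth seq [1 2 1 0 1 0]
  -> pairs=3 depth=2 groups=2 -> no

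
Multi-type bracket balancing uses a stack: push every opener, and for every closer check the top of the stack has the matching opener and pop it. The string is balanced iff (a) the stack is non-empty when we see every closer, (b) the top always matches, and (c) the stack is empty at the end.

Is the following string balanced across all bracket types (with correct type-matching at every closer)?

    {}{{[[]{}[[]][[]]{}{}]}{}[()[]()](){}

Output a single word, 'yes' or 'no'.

pos 0: push '{'; stack = {
pos 1: '}' matches '{'; pop; stack = (empty)
pos 2: push '{'; stack = {
pos 3: push '{'; stack = {{
pos 4: push '['; stack = {{[
pos 5: push '['; stack = {{[[
pos 6: ']' matches '['; pop; stack = {{[
pos 7: push '{'; stack = {{[{
pos 8: '}' matches '{'; pop; stack = {{[
pos 9: push '['; stack = {{[[
pos 10: push '['; stack = {{[[[
pos 11: ']' matches '['; pop; stack = {{[[
pos 12: ']' matches '['; pop; stack = {{[
pos 13: push '['; stack = {{[[
pos 14: push '['; stack = {{[[[
pos 15: ']' matches '['; pop; stack = {{[[
pos 16: ']' matches '['; pop; stack = {{[
pos 17: push '{'; stack = {{[{
pos 18: '}' matches '{'; pop; stack = {{[
pos 19: push '{'; stack = {{[{
pos 20: '}' matches '{'; pop; stack = {{[
pos 21: ']' matches '['; pop; stack = {{
pos 22: '}' matches '{'; pop; stack = {
pos 23: push '{'; stack = {{
pos 24: '}' matches '{'; pop; stack = {
pos 25: push '['; stack = {[
pos 26: push '('; stack = {[(
pos 27: ')' matches '('; pop; stack = {[
pos 28: push '['; stack = {[[
pos 29: ']' matches '['; pop; stack = {[
pos 30: push '('; stack = {[(
pos 31: ')' matches '('; pop; stack = {[
pos 32: ']' matches '['; pop; stack = {
pos 33: push '('; stack = {(
pos 34: ')' matches '('; pop; stack = {
pos 35: push '{'; stack = {{
pos 36: '}' matches '{'; pop; stack = {
end: stack still non-empty ({) → INVALID
Verdict: unclosed openers at end: { → no

Answer: no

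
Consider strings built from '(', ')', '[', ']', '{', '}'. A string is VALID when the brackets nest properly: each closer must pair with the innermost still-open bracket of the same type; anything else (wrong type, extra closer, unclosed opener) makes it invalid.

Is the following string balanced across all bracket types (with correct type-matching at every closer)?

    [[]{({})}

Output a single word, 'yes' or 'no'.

Answer: no

Derivation:
pos 0: push '['; stack = [
pos 1: push '['; stack = [[
pos 2: ']' matches '['; pop; stack = [
pos 3: push '{'; stack = [{
pos 4: push '('; stack = [{(
pos 5: push '{'; stack = [{({
pos 6: '}' matches '{'; pop; stack = [{(
pos 7: ')' matches '('; pop; stack = [{
pos 8: '}' matches '{'; pop; stack = [
end: stack still non-empty ([) → INVALID
Verdict: unclosed openers at end: [ → no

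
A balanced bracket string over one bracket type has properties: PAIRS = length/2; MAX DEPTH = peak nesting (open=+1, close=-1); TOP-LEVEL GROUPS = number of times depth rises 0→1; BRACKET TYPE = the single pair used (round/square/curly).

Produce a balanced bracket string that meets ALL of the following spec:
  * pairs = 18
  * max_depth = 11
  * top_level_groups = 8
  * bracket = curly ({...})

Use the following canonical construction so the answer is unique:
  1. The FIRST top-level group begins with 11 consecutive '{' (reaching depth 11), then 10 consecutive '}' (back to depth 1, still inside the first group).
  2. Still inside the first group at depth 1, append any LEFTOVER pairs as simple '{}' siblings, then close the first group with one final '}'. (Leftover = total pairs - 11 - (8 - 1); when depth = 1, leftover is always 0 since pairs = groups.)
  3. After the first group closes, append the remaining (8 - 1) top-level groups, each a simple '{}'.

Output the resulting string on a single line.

Spec: pairs=18 depth=11 groups=8
Leftover pairs = 18 - 11 - (8-1) = 0
First group: deep chain of depth 11 + 0 sibling pairs
Remaining 7 groups: simple '{}' each

Answer: {{{{{{{{{{{}}}}}}}}}}}{}{}{}{}{}{}{}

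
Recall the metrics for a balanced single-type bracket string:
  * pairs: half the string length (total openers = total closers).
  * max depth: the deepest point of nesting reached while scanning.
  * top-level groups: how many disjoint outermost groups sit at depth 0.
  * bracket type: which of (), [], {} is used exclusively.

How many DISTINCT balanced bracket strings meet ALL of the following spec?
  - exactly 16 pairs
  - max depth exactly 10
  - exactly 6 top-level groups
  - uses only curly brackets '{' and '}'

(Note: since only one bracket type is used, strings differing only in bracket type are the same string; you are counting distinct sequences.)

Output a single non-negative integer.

Answer: 132

Derivation:
Spec: pairs=16 depth=10 groups=6
Count(depth <= 10) = 1225779
Count(depth <= 9) = 1225647
Count(depth == 10) = 1225779 - 1225647 = 132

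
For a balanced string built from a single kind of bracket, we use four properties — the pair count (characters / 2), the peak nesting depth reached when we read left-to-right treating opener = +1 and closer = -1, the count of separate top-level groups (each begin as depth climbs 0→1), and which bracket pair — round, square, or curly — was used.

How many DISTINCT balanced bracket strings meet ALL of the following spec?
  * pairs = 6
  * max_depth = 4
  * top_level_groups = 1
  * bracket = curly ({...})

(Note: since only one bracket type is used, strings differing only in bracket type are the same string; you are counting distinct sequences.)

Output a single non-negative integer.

Answer: 18

Derivation:
Spec: pairs=6 depth=4 groups=1
Count(depth <= 4) = 34
Count(depth <= 3) = 16
Count(depth == 4) = 34 - 16 = 18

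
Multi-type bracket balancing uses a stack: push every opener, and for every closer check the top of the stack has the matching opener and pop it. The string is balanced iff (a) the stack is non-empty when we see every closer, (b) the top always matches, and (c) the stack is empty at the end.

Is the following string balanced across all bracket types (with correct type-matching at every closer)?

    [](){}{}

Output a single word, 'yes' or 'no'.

pos 0: push '['; stack = [
pos 1: ']' matches '['; pop; stack = (empty)
pos 2: push '('; stack = (
pos 3: ')' matches '('; pop; stack = (empty)
pos 4: push '{'; stack = {
pos 5: '}' matches '{'; pop; stack = (empty)
pos 6: push '{'; stack = {
pos 7: '}' matches '{'; pop; stack = (empty)
end: stack empty → VALID
Verdict: properly nested → yes

Answer: yes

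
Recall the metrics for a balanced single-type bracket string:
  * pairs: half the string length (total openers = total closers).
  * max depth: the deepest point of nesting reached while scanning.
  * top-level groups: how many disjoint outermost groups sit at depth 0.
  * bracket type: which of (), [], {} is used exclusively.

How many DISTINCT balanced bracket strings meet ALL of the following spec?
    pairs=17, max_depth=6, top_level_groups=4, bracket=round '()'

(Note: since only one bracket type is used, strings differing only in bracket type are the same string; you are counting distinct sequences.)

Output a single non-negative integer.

Answer: 3650856

Derivation:
Spec: pairs=17 depth=6 groups=4
Count(depth <= 6) = 13050152
Count(depth <= 5) = 9399296
Count(depth == 6) = 13050152 - 9399296 = 3650856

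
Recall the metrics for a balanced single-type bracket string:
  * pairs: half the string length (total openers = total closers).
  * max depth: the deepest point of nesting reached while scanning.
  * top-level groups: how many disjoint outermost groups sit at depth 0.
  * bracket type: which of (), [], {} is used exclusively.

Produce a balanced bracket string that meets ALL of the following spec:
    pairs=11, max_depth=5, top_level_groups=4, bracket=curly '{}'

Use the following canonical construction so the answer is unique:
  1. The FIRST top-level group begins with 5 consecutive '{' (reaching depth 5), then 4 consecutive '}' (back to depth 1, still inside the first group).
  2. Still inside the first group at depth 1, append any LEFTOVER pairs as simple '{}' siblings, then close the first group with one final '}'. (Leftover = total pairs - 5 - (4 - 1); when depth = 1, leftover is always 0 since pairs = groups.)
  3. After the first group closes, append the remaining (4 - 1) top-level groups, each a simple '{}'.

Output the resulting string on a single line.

Spec: pairs=11 depth=5 groups=4
Leftover pairs = 11 - 5 - (4-1) = 3
First group: deep chain of depth 5 + 3 sibling pairs
Remaining 3 groups: simple '{}' each

Answer: {{{{{}}}}{}{}{}}{}{}{}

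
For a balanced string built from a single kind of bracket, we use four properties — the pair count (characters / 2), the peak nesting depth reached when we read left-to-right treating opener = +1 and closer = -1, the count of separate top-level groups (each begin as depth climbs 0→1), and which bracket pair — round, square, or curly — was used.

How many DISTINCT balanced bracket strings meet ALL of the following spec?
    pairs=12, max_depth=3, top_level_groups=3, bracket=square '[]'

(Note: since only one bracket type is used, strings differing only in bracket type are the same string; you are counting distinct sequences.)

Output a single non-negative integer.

Answer: 5577

Derivation:
Spec: pairs=12 depth=3 groups=3
Count(depth <= 3) = 5632
Count(depth <= 2) = 55
Count(depth == 3) = 5632 - 55 = 5577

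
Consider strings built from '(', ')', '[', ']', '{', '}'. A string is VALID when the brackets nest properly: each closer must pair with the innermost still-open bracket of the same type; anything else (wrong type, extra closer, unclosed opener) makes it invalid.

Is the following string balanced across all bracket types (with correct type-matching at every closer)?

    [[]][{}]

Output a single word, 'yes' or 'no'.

Answer: yes

Derivation:
pos 0: push '['; stack = [
pos 1: push '['; stack = [[
pos 2: ']' matches '['; pop; stack = [
pos 3: ']' matches '['; pop; stack = (empty)
pos 4: push '['; stack = [
pos 5: push '{'; stack = [{
pos 6: '}' matches '{'; pop; stack = [
pos 7: ']' matches '['; pop; stack = (empty)
end: stack empty → VALID
Verdict: properly nested → yes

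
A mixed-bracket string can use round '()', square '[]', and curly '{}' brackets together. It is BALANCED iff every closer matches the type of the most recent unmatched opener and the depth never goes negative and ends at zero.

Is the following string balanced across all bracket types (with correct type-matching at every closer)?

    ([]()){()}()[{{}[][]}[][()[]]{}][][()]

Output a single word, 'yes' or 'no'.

Answer: yes

Derivation:
pos 0: push '('; stack = (
pos 1: push '['; stack = ([
pos 2: ']' matches '['; pop; stack = (
pos 3: push '('; stack = ((
pos 4: ')' matches '('; pop; stack = (
pos 5: ')' matches '('; pop; stack = (empty)
pos 6: push '{'; stack = {
pos 7: push '('; stack = {(
pos 8: ')' matches '('; pop; stack = {
pos 9: '}' matches '{'; pop; stack = (empty)
pos 10: push '('; stack = (
pos 11: ')' matches '('; pop; stack = (empty)
pos 12: push '['; stack = [
pos 13: push '{'; stack = [{
pos 14: push '{'; stack = [{{
pos 15: '}' matches '{'; pop; stack = [{
pos 16: push '['; stack = [{[
pos 17: ']' matches '['; pop; stack = [{
pos 18: push '['; stack = [{[
pos 19: ']' matches '['; pop; stack = [{
pos 20: '}' matches '{'; pop; stack = [
pos 21: push '['; stack = [[
pos 22: ']' matches '['; pop; stack = [
pos 23: push '['; stack = [[
pos 24: push '('; stack = [[(
pos 25: ')' matches '('; pop; stack = [[
pos 26: push '['; stack = [[[
pos 27: ']' matches '['; pop; stack = [[
pos 28: ']' matches '['; pop; stack = [
pos 29: push '{'; stack = [{
pos 30: '}' matches '{'; pop; stack = [
pos 31: ']' matches '['; pop; stack = (empty)
pos 32: push '['; stack = [
pos 33: ']' matches '['; pop; stack = (empty)
pos 34: push '['; stack = [
pos 35: push '('; stack = [(
pos 36: ')' matches '('; pop; stack = [
pos 37: ']' matches '['; pop; stack = (empty)
end: stack empty → VALID
Verdict: properly nested → yes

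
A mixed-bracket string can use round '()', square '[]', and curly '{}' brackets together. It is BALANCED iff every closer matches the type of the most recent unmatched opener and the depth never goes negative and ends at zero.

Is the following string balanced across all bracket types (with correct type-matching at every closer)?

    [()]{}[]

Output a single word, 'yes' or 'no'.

Answer: yes

Derivation:
pos 0: push '['; stack = [
pos 1: push '('; stack = [(
pos 2: ')' matches '('; pop; stack = [
pos 3: ']' matches '['; pop; stack = (empty)
pos 4: push '{'; stack = {
pos 5: '}' matches '{'; pop; stack = (empty)
pos 6: push '['; stack = [
pos 7: ']' matches '['; pop; stack = (empty)
end: stack empty → VALID
Verdict: properly nested → yes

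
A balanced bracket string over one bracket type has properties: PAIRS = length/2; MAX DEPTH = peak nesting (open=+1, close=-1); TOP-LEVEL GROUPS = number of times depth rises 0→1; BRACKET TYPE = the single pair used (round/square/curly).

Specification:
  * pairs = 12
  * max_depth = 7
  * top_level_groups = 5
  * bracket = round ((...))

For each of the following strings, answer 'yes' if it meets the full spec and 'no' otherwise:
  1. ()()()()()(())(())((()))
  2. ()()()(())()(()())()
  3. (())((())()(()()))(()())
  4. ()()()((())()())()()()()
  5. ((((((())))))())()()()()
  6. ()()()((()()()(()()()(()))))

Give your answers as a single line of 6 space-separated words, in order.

Answer: no no no no yes no

Derivation:
String 1 '()()()()()(())(())((()))': depth seq [1 0 1 0 1 0 1 0 1 0 1 2 1 0 1 2 1 0 1 2 3 2 1 0]
  -> pairs=12 depth=3 groups=8 -> no
String 2 '()()()(())()(()())()': depth seq [1 0 1 0 1 0 1 2 1 0 1 0 1 2 1 2 1 0 1 0]
  -> pairs=10 depth=2 groups=7 -> no
String 3 '(())((())()(()()))(()())': depth seq [1 2 1 0 1 2 3 2 1 2 1 2 3 2 3 2 1 0 1 2 1 2 1 0]
  -> pairs=12 depth=3 groups=3 -> no
String 4 '()()()((())()())()()()()': depth seq [1 0 1 0 1 0 1 2 3 2 1 2 1 2 1 0 1 0 1 0 1 0 1 0]
  -> pairs=12 depth=3 groups=8 -> no
String 5 '((((((())))))())()()()()': depth seq [1 2 3 4 5 6 7 6 5 4 3 2 1 2 1 0 1 0 1 0 1 0 1 0]
  -> pairs=12 depth=7 groups=5 -> yes
String 6 '()()()((()()()(()()()(()))))': depth seq [1 0 1 0 1 0 1 2 3 2 3 2 3 2 3 4 3 4 3 4 3 4 5 4 3 2 1 0]
  -> pairs=14 depth=5 groups=4 -> no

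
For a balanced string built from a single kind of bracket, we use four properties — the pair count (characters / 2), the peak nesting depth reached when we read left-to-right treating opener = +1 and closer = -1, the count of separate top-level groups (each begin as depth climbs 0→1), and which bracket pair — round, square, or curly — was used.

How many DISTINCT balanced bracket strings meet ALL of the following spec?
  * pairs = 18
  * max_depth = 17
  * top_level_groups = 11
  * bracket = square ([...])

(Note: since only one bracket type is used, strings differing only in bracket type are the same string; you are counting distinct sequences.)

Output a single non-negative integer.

Answer: 0

Derivation:
Spec: pairs=18 depth=17 groups=11
Count(depth <= 17) = 211508
Count(depth <= 16) = 211508
Count(depth == 17) = 211508 - 211508 = 0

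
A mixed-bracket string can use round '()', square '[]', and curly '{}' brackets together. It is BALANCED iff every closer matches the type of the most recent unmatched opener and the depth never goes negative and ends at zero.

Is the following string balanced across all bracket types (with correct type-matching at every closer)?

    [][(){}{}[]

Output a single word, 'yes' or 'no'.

Answer: no

Derivation:
pos 0: push '['; stack = [
pos 1: ']' matches '['; pop; stack = (empty)
pos 2: push '['; stack = [
pos 3: push '('; stack = [(
pos 4: ')' matches '('; pop; stack = [
pos 5: push '{'; stack = [{
pos 6: '}' matches '{'; pop; stack = [
pos 7: push '{'; stack = [{
pos 8: '}' matches '{'; pop; stack = [
pos 9: push '['; stack = [[
pos 10: ']' matches '['; pop; stack = [
end: stack still non-empty ([) → INVALID
Verdict: unclosed openers at end: [ → no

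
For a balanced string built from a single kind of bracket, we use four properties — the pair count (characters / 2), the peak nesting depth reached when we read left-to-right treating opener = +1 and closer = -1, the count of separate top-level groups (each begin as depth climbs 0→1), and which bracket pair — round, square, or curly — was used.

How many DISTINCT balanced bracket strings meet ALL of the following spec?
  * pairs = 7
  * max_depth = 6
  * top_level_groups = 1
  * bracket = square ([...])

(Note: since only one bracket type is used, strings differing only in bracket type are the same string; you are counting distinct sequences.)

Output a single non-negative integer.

Answer: 9

Derivation:
Spec: pairs=7 depth=6 groups=1
Count(depth <= 6) = 131
Count(depth <= 5) = 122
Count(depth == 6) = 131 - 122 = 9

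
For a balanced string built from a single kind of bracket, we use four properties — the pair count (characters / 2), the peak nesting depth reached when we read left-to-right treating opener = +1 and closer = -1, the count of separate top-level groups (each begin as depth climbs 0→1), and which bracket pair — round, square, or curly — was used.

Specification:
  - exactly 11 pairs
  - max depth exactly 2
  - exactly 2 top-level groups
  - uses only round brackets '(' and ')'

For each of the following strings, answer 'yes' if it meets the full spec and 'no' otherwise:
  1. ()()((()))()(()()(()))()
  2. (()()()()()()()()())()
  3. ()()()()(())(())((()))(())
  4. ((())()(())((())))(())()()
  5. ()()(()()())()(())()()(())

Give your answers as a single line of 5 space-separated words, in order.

String 1 '()()((()))()(()()(()))()': depth seq [1 0 1 0 1 2 3 2 1 0 1 0 1 2 1 2 1 2 3 2 1 0 1 0]
  -> pairs=12 depth=3 groups=6 -> no
String 2 '(()()()()()()()()())()': depth seq [1 2 1 2 1 2 1 2 1 2 1 2 1 2 1 2 1 2 1 0 1 0]
  -> pairs=11 depth=2 groups=2 -> yes
String 3 '()()()()(())(())((()))(())': depth seq [1 0 1 0 1 0 1 0 1 2 1 0 1 2 1 0 1 2 3 2 1 0 1 2 1 0]
  -> pairs=13 depth=3 groups=8 -> no
String 4 '((())()(())((())))(())()()': depth seq [1 2 3 2 1 2 1 2 3 2 1 2 3 4 3 2 1 0 1 2 1 0 1 0 1 0]
  -> pairs=13 depth=4 groups=4 -> no
String 5 '()()(()()())()(())()()(())': depth seq [1 0 1 0 1 2 1 2 1 2 1 0 1 0 1 2 1 0 1 0 1 0 1 2 1 0]
  -> pairs=13 depth=2 groups=8 -> no

Answer: no yes no no no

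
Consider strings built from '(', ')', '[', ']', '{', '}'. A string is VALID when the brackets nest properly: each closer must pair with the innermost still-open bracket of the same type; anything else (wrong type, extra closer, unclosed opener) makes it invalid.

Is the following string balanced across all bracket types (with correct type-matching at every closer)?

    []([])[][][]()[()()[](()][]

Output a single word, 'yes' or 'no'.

pos 0: push '['; stack = [
pos 1: ']' matches '['; pop; stack = (empty)
pos 2: push '('; stack = (
pos 3: push '['; stack = ([
pos 4: ']' matches '['; pop; stack = (
pos 5: ')' matches '('; pop; stack = (empty)
pos 6: push '['; stack = [
pos 7: ']' matches '['; pop; stack = (empty)
pos 8: push '['; stack = [
pos 9: ']' matches '['; pop; stack = (empty)
pos 10: push '['; stack = [
pos 11: ']' matches '['; pop; stack = (empty)
pos 12: push '('; stack = (
pos 13: ')' matches '('; pop; stack = (empty)
pos 14: push '['; stack = [
pos 15: push '('; stack = [(
pos 16: ')' matches '('; pop; stack = [
pos 17: push '('; stack = [(
pos 18: ')' matches '('; pop; stack = [
pos 19: push '['; stack = [[
pos 20: ']' matches '['; pop; stack = [
pos 21: push '('; stack = [(
pos 22: push '('; stack = [((
pos 23: ')' matches '('; pop; stack = [(
pos 24: saw closer ']' but top of stack is '(' (expected ')') → INVALID
Verdict: type mismatch at position 24: ']' closes '(' → no

Answer: no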